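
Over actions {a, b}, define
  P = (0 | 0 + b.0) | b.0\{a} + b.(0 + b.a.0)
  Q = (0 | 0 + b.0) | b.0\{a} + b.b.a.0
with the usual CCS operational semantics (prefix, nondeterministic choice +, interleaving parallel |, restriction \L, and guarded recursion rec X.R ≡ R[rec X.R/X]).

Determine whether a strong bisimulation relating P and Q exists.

LTS(P): 7 reachable states
  s0 = (0 | 0 + b.0) | b.0\{a} + b.(0 + b.a.0) ⊢ --b--▸ s1, --b--▸ s2, --b--▸ s3
  s1 = (0 | 0 + b.0) | 0\{a} ⊢ --b--▸ s4
  s2 = 0 + b.a.0 ⊢ --b--▸ s5
  s3 = 0 | b.0\{a} ⊢ --b--▸ s4
  s4 = 0 | 0\{a} ⊢ deadlocked
  s5 = a.0 ⊢ --a--▸ s6
  s6 = 0 ⊢ deadlocked
LTS(Q): 7 reachable states
  t0 = (0 | 0 + b.0) | b.0\{a} + b.b.a.0 ⊢ --b--▸ t1, --b--▸ t2, --b--▸ t3
  t1 = (0 | 0 + b.0) | 0\{a} ⊢ --b--▸ t4
  t2 = 0 | b.0\{a} ⊢ --b--▸ t4
  t3 = b.a.0 ⊢ --b--▸ t5
  t4 = 0 | 0\{a} ⊢ deadlocked
  t5 = a.0 ⊢ --a--▸ t6
  t6 = 0 ⊢ deadlocked
Coarsest stable partition (strong bisimilarity classes):
  B0 = {s0, t0}
  B1 = {s1, s3, t1, t2}
  B2 = {s4, s6, t4, t6}
  B3 = {s2, t3}
  B4 = {s5, t5}
s0 ∈ B0, t0 ∈ B0 → same block

YES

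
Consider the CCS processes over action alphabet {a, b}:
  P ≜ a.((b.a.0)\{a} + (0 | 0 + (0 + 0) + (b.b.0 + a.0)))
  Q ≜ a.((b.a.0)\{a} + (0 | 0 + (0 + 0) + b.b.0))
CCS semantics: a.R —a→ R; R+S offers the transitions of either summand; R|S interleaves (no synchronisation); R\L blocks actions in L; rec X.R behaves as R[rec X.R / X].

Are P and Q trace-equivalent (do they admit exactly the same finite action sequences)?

LTS(P): 5 reachable states
  p0 = a.((b.a.0)\{a} + (0 | 0 + (0 + 0) + (b.b.0 + a.0))) | =a=> p1
  p1 = (b.a.0)\{a} + (0 | 0 + (0 + 0) + (b.b.0 + a.0)) | =a=> p2, =b=> p3, =b=> p4
  p2 = 0 | stopped
  p3 = (a.0)\{a} | stopped
  p4 = b.0 | =b=> p2
LTS(Q): 5 reachable states
  q0 = a.((b.a.0)\{a} + (0 | 0 + (0 + 0) + b.b.0)) | =a=> q1
  q1 = (b.a.0)\{a} + (0 | 0 + (0 + 0) + b.b.0) | =b=> q2, =b=> q3
  q2 = (a.0)\{a} | stopped
  q3 = b.0 | =b=> q4
  q4 = 0 | stopped
Trace ⟨aa⟩ through P, begin at {p0}:
  step 1 (a): {p1}
  step 2 (a): {p2}
  ✓ P
Trace ⟨aa⟩ through Q, begin at {q0}:
  step 1 (a): {q1}
  step 2 (a): no successor for Q

NO — witness ⟨aa⟩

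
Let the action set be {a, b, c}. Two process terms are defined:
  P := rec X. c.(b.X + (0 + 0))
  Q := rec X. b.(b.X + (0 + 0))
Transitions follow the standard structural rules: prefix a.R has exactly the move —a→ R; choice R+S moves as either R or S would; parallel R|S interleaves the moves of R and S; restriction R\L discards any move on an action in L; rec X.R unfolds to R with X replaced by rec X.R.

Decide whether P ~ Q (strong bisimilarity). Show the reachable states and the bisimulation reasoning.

P's transition system — 2 states:
  m0 = rec X. c.(b.X + (0 + 0)) → =c=> m1
  m1 = b.(rec X. c.(b.X + (0 + 0))) + (0 + 0) → =b=> m0
Q's transition system — 2 states:
  n0 = rec X. b.(b.X + (0 + 0)) → =b=> n1
  n1 = b.(rec X. b.(b.X + (0 + 0))) + (0 + 0) → =b=> n0
Bisimilarity quotient blocks:
  B0 = {m0}
  B1 = {m1}
  B2 = {n0, n1}
m0 ∈ B0, n0 ∈ B2 → different blocks

NO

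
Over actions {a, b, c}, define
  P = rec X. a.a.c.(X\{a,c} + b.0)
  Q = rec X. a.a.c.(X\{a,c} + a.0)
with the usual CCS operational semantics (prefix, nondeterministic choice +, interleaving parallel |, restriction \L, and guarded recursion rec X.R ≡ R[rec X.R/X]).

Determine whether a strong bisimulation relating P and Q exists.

NO

LTS(P): 5 reachable states
  u0 = rec X. a.a.c.(X\{a,c} + b.0) ⊢ =a=> u1
  u1 = a.c.((rec X. a.a.c.(X\{a,c} + b.0))\{a,c} + b.0) ⊢ =a=> u2
  u2 = c.((rec X. a.a.c.(X\{a,c} + b.0))\{a,c} + b.0) ⊢ =c=> u3
  u3 = (rec X. a.a.c.(X\{a,c} + b.0))\{a,c} + b.0 ⊢ =b=> u4
  u4 = 0 ⊢ ·
LTS(Q): 5 reachable states
  v0 = rec X. a.a.c.(X\{a,c} + a.0) ⊢ =a=> v1
  v1 = a.c.((rec X. a.a.c.(X\{a,c} + a.0))\{a,c} + a.0) ⊢ =a=> v2
  v2 = c.((rec X. a.a.c.(X\{a,c} + a.0))\{a,c} + a.0) ⊢ =c=> v3
  v3 = (rec X. a.a.c.(X\{a,c} + a.0))\{a,c} + a.0 ⊢ =a=> v4
  v4 = 0 ⊢ ·
Bisimilarity quotient blocks:
  B0 = {u0}
  B1 = {u1}
  B2 = {u2}
  B3 = {u3}
  B4 = {u4, v4}
  B5 = {v0}
  B6 = {v1}
  B7 = {v2}
  B8 = {v3}
u0 ∈ B0, v0 ∈ B5 → different blocks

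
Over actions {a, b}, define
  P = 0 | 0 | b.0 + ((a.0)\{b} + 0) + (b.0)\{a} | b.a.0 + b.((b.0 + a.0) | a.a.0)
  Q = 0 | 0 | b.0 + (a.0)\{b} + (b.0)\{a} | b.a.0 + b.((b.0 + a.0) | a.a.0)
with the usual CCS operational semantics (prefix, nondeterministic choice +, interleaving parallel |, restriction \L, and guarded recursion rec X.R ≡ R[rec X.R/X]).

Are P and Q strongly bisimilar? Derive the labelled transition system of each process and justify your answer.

P's transition system — 14 states:
  p0 = 0 | 0 | b.0 + ((a.0)\{b} + 0) + (b.0)\{a} | b.a.0 + b.((b.0 + a.0) | a.a.0) → --a--▸ p1, --b--▸ p2, --b--▸ p3, --b--▸ p4, --b--▸ p5
  p1 = 0\{b} → ·
  p2 = (b.0 + a.0) | a.a.0 → --a--▸ p6, --a--▸ p7, --b--▸ p7
  p3 = (b.0)\{a} | a.0 → --a--▸ p8, --b--▸ p9
  p4 = 0 | 0 | 0 → ·
  p5 = 0\{a} | b.a.0 → --b--▸ p9
  p6 = (b.0 + a.0) | a.0 → --a--▸ p10, --a--▸ p11, --b--▸ p11
  p7 = 0 | a.a.0 → --a--▸ p11
  p8 = (b.0)\{a} | 0 → --b--▸ p12
  p9 = 0\{a} | a.0 → --a--▸ p12
  p10 = (b.0 + a.0) | 0 → --a--▸ p13, --b--▸ p13
  p11 = 0 | a.0 → --a--▸ p13
  p12 = 0\{a} | 0 → ·
  p13 = 0 | 0 → ·
Q's transition system — 14 states:
  q0 = 0 | 0 | b.0 + (a.0)\{b} + (b.0)\{a} | b.a.0 + b.((b.0 + a.0) | a.a.0) → --a--▸ q1, --b--▸ q2, --b--▸ q3, --b--▸ q4, --b--▸ q5
  q1 = 0\{b} → ·
  q2 = (b.0 + a.0) | a.a.0 → --a--▸ q6, --a--▸ q7, --b--▸ q7
  q3 = (b.0)\{a} | a.0 → --a--▸ q8, --b--▸ q9
  q4 = 0 | 0 | 0 → ·
  q5 = 0\{a} | b.a.0 → --b--▸ q9
  q6 = (b.0 + a.0) | a.0 → --a--▸ q10, --a--▸ q11, --b--▸ q11
  q7 = 0 | a.a.0 → --a--▸ q11
  q8 = (b.0)\{a} | 0 → --b--▸ q12
  q9 = 0\{a} | a.0 → --a--▸ q12
  q10 = (b.0 + a.0) | 0 → --a--▸ q13, --b--▸ q13
  q11 = 0 | a.0 → --a--▸ q13
  q12 = 0\{a} | 0 → ·
  q13 = 0 | 0 → ·
Bisimilarity quotient blocks:
  B0 = {p0, q0}
  B1 = {p5, q5}
  B2 = {p11, p9, q11, q9}
  B3 = {p1, p12, p13, p4, q1, q12, q13, q4}
  B4 = {p3, q3}
  B5 = {p8, q8}
  B6 = {p2, q2}
  B7 = {p6, q6}
  B8 = {p10, q10}
  B9 = {p7, q7}
p0 ∈ B0, q0 ∈ B0 → same block

bisimilar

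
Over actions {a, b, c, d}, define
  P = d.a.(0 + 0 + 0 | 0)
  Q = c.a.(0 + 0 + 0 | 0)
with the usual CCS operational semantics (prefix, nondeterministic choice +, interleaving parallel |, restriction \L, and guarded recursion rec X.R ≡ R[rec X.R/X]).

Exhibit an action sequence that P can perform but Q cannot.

Reachable graph of P (3 states):
  s0 = d.a.(0 + 0 + 0 | 0) has moves -d-> s1
  s1 = a.(0 + 0 + 0 | 0) has moves -a-> s2
  s2 = 0 + 0 + 0 | 0 has moves ∅
Reachable graph of Q (3 states):
  t0 = c.a.(0 + 0 + 0 | 0) has moves -c-> t1
  t1 = a.(0 + 0 + 0 | 0) has moves -a-> t2
  t2 = 0 + 0 + 0 | 0 has moves ∅
Executing d from P (initial set {s0}):
  step 1 (d): {s1}
  P completes σ.
Executing d from Q (initial set {t0}):
  step 1 (d): no successor for Q

d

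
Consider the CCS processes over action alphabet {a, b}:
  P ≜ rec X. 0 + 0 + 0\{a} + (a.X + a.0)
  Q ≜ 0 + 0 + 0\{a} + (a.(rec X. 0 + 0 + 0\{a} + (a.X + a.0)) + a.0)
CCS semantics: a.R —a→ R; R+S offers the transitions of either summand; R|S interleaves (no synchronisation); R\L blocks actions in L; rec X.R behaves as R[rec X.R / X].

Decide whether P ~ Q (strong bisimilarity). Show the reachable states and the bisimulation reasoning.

Reachable graph of P (2 states):
  m0 = rec X. 0 + 0 + 0\{a} + (a.X + a.0) ⊢ —a→ m0, —a→ m1
  m1 = 0 ⊢ ∅
Reachable graph of Q (3 states):
  n0 = 0 + 0 + 0\{a} + (a.(rec X. 0 + 0 + 0\{a} + (a.X + a.0)) + a.0) ⊢ —a→ n1, —a→ n2
  n1 = 0 ⊢ ∅
  n2 = rec X. 0 + 0 + 0\{a} + (a.X + a.0) ⊢ —a→ n1, —a→ n2
Coarsest stable partition (strong bisimilarity classes):
  B0 = {m0, n0, n2}
  B1 = {m1, n1}
m0 ∈ B0, n0 ∈ B0 → same block

P ~ Q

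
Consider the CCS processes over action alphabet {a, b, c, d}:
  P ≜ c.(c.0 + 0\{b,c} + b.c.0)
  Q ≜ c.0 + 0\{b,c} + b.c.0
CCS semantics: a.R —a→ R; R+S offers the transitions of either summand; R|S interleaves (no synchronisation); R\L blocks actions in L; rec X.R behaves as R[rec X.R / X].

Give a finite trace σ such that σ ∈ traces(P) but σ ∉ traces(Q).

cb

P's transition system — 4 states:
  p0 = c.(c.0 + 0\{b,c} + b.c.0) | --c--▸ p1
  p1 = c.0 + 0\{b,c} + b.c.0 | --b--▸ p2, --c--▸ p3
  p2 = c.0 | --c--▸ p3
  p3 = 0 | ·
Q's transition system — 3 states:
  q0 = c.0 + 0\{b,c} + b.c.0 | --b--▸ q1, --c--▸ q2
  q1 = c.0 | --c--▸ q2
  q2 = 0 | ·
Run σ = ⟨cb⟩ on P: start {p0}
  [1] c ⇒ {p1}
  [2] b ⇒ {p2}
  P completes σ.
Run σ = ⟨cb⟩ on Q: start {q0}
  [1] c ⇒ {q2}
  [2] b ⇒ ∅  — Q cannot continue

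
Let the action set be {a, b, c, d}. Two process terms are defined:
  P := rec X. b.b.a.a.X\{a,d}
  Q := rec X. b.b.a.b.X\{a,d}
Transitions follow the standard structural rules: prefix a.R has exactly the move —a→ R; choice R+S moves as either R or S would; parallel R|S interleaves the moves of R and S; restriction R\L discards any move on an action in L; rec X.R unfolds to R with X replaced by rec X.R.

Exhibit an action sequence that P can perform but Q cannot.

bbaa

Reachable graph of P (7 states):
  u0 = rec X. b.b.a.a.X\{a,d} ⊢ ··b··> u1
  u1 = b.a.a.(rec X. b.b.a.a.X\{a,d})\{a,d} ⊢ ··b··> u2
  u2 = a.a.(rec X. b.b.a.a.X\{a,d})\{a,d} ⊢ ··a··> u3
  u3 = a.(rec X. b.b.a.a.X\{a,d})\{a,d} ⊢ ··a··> u4
  u4 = (rec X. b.b.a.a.X\{a,d})\{a,d} ⊢ ··b··> u5
  u5 = (b.a.a.(rec X. b.b.a.a.X\{a,d})\{a,d})\{a,d} ⊢ ··b··> u6
  u6 = (a.a.(rec X. b.b.a.a.X\{a,d})\{a,d})\{a,d} ⊢ stopped
Reachable graph of Q (7 states):
  v0 = rec X. b.b.a.b.X\{a,d} ⊢ ··b··> v1
  v1 = b.a.b.(rec X. b.b.a.b.X\{a,d})\{a,d} ⊢ ··b··> v2
  v2 = a.b.(rec X. b.b.a.b.X\{a,d})\{a,d} ⊢ ··a··> v3
  v3 = b.(rec X. b.b.a.b.X\{a,d})\{a,d} ⊢ ··b··> v4
  v4 = (rec X. b.b.a.b.X\{a,d})\{a,d} ⊢ ··b··> v5
  v5 = (b.a.b.(rec X. b.b.a.b.X\{a,d})\{a,d})\{a,d} ⊢ ··b··> v6
  v6 = (a.b.(rec X. b.b.a.b.X\{a,d})\{a,d})\{a,d} ⊢ stopped
Trace ⟨bbaa⟩ through P, begin at {u0}:
  [1] b ⇒ {u1}
  [2] b ⇒ {u2}
  [3] a ⇒ {u3}
  [4] a ⇒ {u4}
  P completes σ.
Trace ⟨bbaa⟩ through Q, begin at {v0}:
  [1] b ⇒ {v1}
  [2] b ⇒ {v2}
  [3] a ⇒ {v3}
  [4] a ⇒ no successor for Q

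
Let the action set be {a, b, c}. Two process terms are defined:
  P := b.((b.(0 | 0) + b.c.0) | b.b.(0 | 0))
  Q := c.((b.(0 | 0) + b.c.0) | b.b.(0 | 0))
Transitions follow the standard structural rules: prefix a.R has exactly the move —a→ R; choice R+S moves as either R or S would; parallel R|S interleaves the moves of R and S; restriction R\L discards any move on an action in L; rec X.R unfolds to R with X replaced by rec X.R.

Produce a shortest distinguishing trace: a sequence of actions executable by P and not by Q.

b

P's transition system — 13 states:
  s0 = b.((b.(0 | 0) + b.c.0) | b.b.(0 | 0)) ⊢ -b-> s1
  s1 = (b.(0 | 0) + b.c.0) | b.b.(0 | 0) ⊢ -b-> s2, -b-> s3, -b-> s4
  s2 = (b.(0 | 0) + b.c.0) | b.(0 | 0) ⊢ -b-> s5, -b-> s6, -b-> s7
  s3 = 0 | 0 | b.b.(0 | 0) ⊢ -b-> s6
  s4 = c.0 | b.b.(0 | 0) ⊢ -b-> s7, -c-> s8
  s5 = (b.(0 | 0) + b.c.0) | (0 | 0) ⊢ -b-> s10, -b-> s9
  s6 = 0 | 0 | b.(0 | 0) ⊢ -b-> s9
  s7 = c.0 | b.(0 | 0) ⊢ -b-> s10, -c-> s11
  s8 = 0 | b.b.(0 | 0) ⊢ -b-> s11
  s9 = 0 | 0 | (0 | 0) ⊢ ∅
  s10 = c.0 | (0 | 0) ⊢ -c-> s12
  s11 = 0 | b.(0 | 0) ⊢ -b-> s12
  s12 = 0 | (0 | 0) ⊢ ∅
Q's transition system — 13 states:
  t0 = c.((b.(0 | 0) + b.c.0) | b.b.(0 | 0)) ⊢ -c-> t1
  t1 = (b.(0 | 0) + b.c.0) | b.b.(0 | 0) ⊢ -b-> t2, -b-> t3, -b-> t4
  t2 = (b.(0 | 0) + b.c.0) | b.(0 | 0) ⊢ -b-> t5, -b-> t6, -b-> t7
  t3 = 0 | 0 | b.b.(0 | 0) ⊢ -b-> t6
  t4 = c.0 | b.b.(0 | 0) ⊢ -b-> t7, -c-> t8
  t5 = (b.(0 | 0) + b.c.0) | (0 | 0) ⊢ -b-> t10, -b-> t9
  t6 = 0 | 0 | b.(0 | 0) ⊢ -b-> t9
  t7 = c.0 | b.(0 | 0) ⊢ -b-> t10, -c-> t11
  t8 = 0 | b.b.(0 | 0) ⊢ -b-> t11
  t9 = 0 | 0 | (0 | 0) ⊢ ∅
  t10 = c.0 | (0 | 0) ⊢ -c-> t12
  t11 = 0 | b.(0 | 0) ⊢ -b-> t12
  t12 = 0 | (0 | 0) ⊢ ∅
Trace ⟨b⟩ through P, begin at {s0}:
  step 1 (b): {s1}
  P completes σ.
Trace ⟨b⟩ through Q, begin at {t0}:
  step 1 (b): ∅ (Q stuck)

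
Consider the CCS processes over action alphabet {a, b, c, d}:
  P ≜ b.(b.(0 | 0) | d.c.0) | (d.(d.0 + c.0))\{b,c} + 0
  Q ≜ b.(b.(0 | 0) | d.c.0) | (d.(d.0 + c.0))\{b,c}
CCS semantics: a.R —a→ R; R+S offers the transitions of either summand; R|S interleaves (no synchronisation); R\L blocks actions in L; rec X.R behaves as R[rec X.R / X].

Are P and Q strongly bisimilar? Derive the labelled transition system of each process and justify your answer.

P ~ Q

LTS(P): 21 reachable states
  s0 = b.(b.(0 | 0) | d.c.0) | (d.(d.0 + c.0))\{b,c} + 0 ⊢ -b-> s1, -d-> s2
  s1 = b.(0 | 0) | d.c.0 | (d.(d.0 + c.0))\{b,c} ⊢ -b-> s3, -d-> s4, -d-> s5
  s2 = b.(b.(0 | 0) | d.c.0) | (d.0 + c.0)\{b,c} ⊢ -b-> s5, -d-> s6
  s3 = 0 | 0 | d.c.0 | (d.(d.0 + c.0))\{b,c} ⊢ -d-> s7, -d-> s8
  s4 = b.(0 | 0) | c.0 | (d.(d.0 + c.0))\{b,c} ⊢ -b-> s7, -c-> s9, -d-> s10
  s5 = b.(0 | 0) | d.c.0 | (d.0 + c.0)\{b,c} ⊢ -b-> s8, -d-> s10, -d-> s11
  s6 = b.(b.(0 | 0) | d.c.0) | 0\{b,c} ⊢ -b-> s11
  s7 = 0 | 0 | c.0 | (d.(d.0 + c.0))\{b,c} ⊢ -c-> s12, -d-> s13
  s8 = 0 | 0 | d.c.0 | (d.0 + c.0)\{b,c} ⊢ -d-> s13, -d-> s14
  s9 = b.(0 | 0) | 0 | (d.(d.0 + c.0))\{b,c} ⊢ -b-> s12, -d-> s15
  s10 = b.(0 | 0) | c.0 | (d.0 + c.0)\{b,c} ⊢ -b-> s13, -c-> s15, -d-> s16
  s11 = b.(0 | 0) | d.c.0 | 0\{b,c} ⊢ -b-> s14, -d-> s16
  s12 = 0 | 0 | 0 | (d.(d.0 + c.0))\{b,c} ⊢ -d-> s17
  s13 = 0 | 0 | c.0 | (d.0 + c.0)\{b,c} ⊢ -c-> s17, -d-> s18
  s14 = 0 | 0 | d.c.0 | 0\{b,c} ⊢ -d-> s18
  s15 = b.(0 | 0) | 0 | (d.0 + c.0)\{b,c} ⊢ -b-> s17, -d-> s19
  s16 = b.(0 | 0) | c.0 | 0\{b,c} ⊢ -b-> s18, -c-> s19
  s17 = 0 | 0 | 0 | (d.0 + c.0)\{b,c} ⊢ -d-> s20
  s18 = 0 | 0 | c.0 | 0\{b,c} ⊢ -c-> s20
  s19 = b.(0 | 0) | 0 | 0\{b,c} ⊢ -b-> s20
  s20 = 0 | 0 | 0 | 0\{b,c} ⊢ (no moves)
LTS(Q): 21 reachable states
  t0 = b.(b.(0 | 0) | d.c.0) | (d.(d.0 + c.0))\{b,c} ⊢ -b-> t1, -d-> t2
  t1 = b.(0 | 0) | d.c.0 | (d.(d.0 + c.0))\{b,c} ⊢ -b-> t3, -d-> t4, -d-> t5
  t2 = b.(b.(0 | 0) | d.c.0) | (d.0 + c.0)\{b,c} ⊢ -b-> t5, -d-> t6
  t3 = 0 | 0 | d.c.0 | (d.(d.0 + c.0))\{b,c} ⊢ -d-> t7, -d-> t8
  t4 = b.(0 | 0) | c.0 | (d.(d.0 + c.0))\{b,c} ⊢ -b-> t7, -c-> t9, -d-> t10
  t5 = b.(0 | 0) | d.c.0 | (d.0 + c.0)\{b,c} ⊢ -b-> t8, -d-> t10, -d-> t11
  t6 = b.(b.(0 | 0) | d.c.0) | 0\{b,c} ⊢ -b-> t11
  t7 = 0 | 0 | c.0 | (d.(d.0 + c.0))\{b,c} ⊢ -c-> t12, -d-> t13
  t8 = 0 | 0 | d.c.0 | (d.0 + c.0)\{b,c} ⊢ -d-> t13, -d-> t14
  t9 = b.(0 | 0) | 0 | (d.(d.0 + c.0))\{b,c} ⊢ -b-> t12, -d-> t15
  t10 = b.(0 | 0) | c.0 | (d.0 + c.0)\{b,c} ⊢ -b-> t13, -c-> t15, -d-> t16
  t11 = b.(0 | 0) | d.c.0 | 0\{b,c} ⊢ -b-> t14, -d-> t16
  t12 = 0 | 0 | 0 | (d.(d.0 + c.0))\{b,c} ⊢ -d-> t17
  t13 = 0 | 0 | c.0 | (d.0 + c.0)\{b,c} ⊢ -c-> t17, -d-> t18
  t14 = 0 | 0 | d.c.0 | 0\{b,c} ⊢ -d-> t18
  t15 = b.(0 | 0) | 0 | (d.0 + c.0)\{b,c} ⊢ -b-> t17, -d-> t19
  t16 = b.(0 | 0) | c.0 | 0\{b,c} ⊢ -b-> t18, -c-> t19
  t17 = 0 | 0 | 0 | (d.0 + c.0)\{b,c} ⊢ -d-> t20
  t18 = 0 | 0 | c.0 | 0\{b,c} ⊢ -c-> t20
  t19 = b.(0 | 0) | 0 | 0\{b,c} ⊢ -b-> t20
  t20 = 0 | 0 | 0 | 0\{b,c} ⊢ (no moves)
Partition-refinement fixed point:
  B0 = {s0, t0}
  B1 = {s1, t1}
  B2 = {s4, t4}
  B3 = {s10, t10}
  B4 = {s13, t13}
  B5 = {s17, t17}
  B6 = {s20, t20}
  B7 = {s18, t18}
  B8 = {s15, t15}
  B9 = {s19, t19}
  B10 = {s16, t16}
  B11 = {s7, t7}
  B12 = {s12, t12}
  B13 = {s9, t9}
  B14 = {s3, t3}
  B15 = {s8, t8}
  B16 = {s14, t14}
  B17 = {s5, t5}
  B18 = {s11, t11}
  B19 = {s2, t2}
  B20 = {s6, t6}
s0 ∈ B0, t0 ∈ B0 → same block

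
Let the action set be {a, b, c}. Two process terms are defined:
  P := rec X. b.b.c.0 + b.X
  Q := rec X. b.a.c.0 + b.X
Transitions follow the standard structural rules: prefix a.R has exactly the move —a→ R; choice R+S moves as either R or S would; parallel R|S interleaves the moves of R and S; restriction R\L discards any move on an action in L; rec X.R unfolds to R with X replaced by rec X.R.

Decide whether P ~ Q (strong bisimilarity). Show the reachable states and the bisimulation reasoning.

not bisimilar

LTS(P): 4 reachable states
  u0 = rec X. b.b.c.0 + b.X :: -b-> u0, -b-> u1
  u1 = b.c.0 :: -b-> u2
  u2 = c.0 :: -c-> u3
  u3 = 0 :: (no moves)
LTS(Q): 4 reachable states
  v0 = rec X. b.a.c.0 + b.X :: -b-> v0, -b-> v1
  v1 = a.c.0 :: -a-> v2
  v2 = c.0 :: -c-> v3
  v3 = 0 :: (no moves)
Bisimilarity quotient blocks:
  B0 = {u0}
  B1 = {u1}
  B2 = {u2, v2}
  B3 = {u3, v3}
  B4 = {v0}
  B5 = {v1}
u0 ∈ B0, v0 ∈ B4 → different blocks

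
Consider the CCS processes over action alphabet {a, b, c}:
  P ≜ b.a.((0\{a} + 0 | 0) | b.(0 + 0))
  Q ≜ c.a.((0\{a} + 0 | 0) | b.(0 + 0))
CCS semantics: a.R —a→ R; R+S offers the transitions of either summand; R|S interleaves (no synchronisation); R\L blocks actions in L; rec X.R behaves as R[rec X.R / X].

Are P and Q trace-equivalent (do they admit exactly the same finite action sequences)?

P's transition system — 4 states:
  s0 = b.a.((0\{a} + 0 | 0) | b.(0 + 0)) :: =b=> s1
  s1 = a.((0\{a} + 0 | 0) | b.(0 + 0)) :: =a=> s2
  s2 = (0\{a} + 0 | 0) | b.(0 + 0) :: =b=> s3
  s3 = (0\{a} + 0 | 0) | (0 + 0) :: ∅
Q's transition system — 4 states:
  t0 = c.a.((0\{a} + 0 | 0) | b.(0 + 0)) :: =c=> t1
  t1 = a.((0\{a} + 0 | 0) | b.(0 + 0)) :: =a=> t2
  t2 = (0\{a} + 0 | 0) | b.(0 + 0) :: =b=> t3
  t3 = (0\{a} + 0 | 0) | (0 + 0) :: ∅
Executing b from P (initial set {s0}):
  step 1 (b): {s1}
  — P admits the full trace.
Executing b from Q (initial set {t0}):
  step 1 (b): no successor for Q

traces(P) ≠ traces(Q) — witness ⟨b⟩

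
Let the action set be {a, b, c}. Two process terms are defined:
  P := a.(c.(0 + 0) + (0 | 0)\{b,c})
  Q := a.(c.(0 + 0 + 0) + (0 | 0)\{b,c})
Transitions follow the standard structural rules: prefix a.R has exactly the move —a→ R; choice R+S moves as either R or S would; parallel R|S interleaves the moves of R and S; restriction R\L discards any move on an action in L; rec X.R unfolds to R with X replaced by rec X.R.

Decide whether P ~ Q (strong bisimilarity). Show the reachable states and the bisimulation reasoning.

P ~ Q

LTS(P): 3 reachable states
  s0 = a.(c.(0 + 0) + (0 | 0)\{b,c}) → —a→ s1
  s1 = c.(0 + 0) + (0 | 0)\{b,c} → —c→ s2
  s2 = 0 + 0 → (no moves)
LTS(Q): 3 reachable states
  t0 = a.(c.(0 + 0 + 0) + (0 | 0)\{b,c}) → —a→ t1
  t1 = c.(0 + 0 + 0) + (0 | 0)\{b,c} → —c→ t2
  t2 = 0 + 0 + 0 → (no moves)
Coarsest stable partition (strong bisimilarity classes):
  B0 = {s0, t0}
  B1 = {s1, t1}
  B2 = {s2, t2}
s0 ∈ B0, t0 ∈ B0 → same block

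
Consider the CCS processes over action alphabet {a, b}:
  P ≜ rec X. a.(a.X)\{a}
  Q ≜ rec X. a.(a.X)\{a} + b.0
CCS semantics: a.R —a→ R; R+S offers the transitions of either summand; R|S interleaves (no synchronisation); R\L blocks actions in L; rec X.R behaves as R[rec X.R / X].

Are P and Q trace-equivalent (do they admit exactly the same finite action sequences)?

Reachable graph of P (2 states):
  p0 = rec X. a.(a.X)\{a} → =a=> p1
  p1 = (a.(rec X. a.(a.X)\{a}))\{a} → ∅
Reachable graph of Q (3 states):
  q0 = rec X. a.(a.X)\{a} + b.0 → =a=> q1, =b=> q2
  q1 = (a.(rec X. a.(a.X)\{a} + b.0))\{a} → ∅
  q2 = 0 → ∅
Executing b from Q (initial set {q0}):
  [1] b ⇒ {q2}
  ✓ Q
Executing b from P (initial set {p0}):
  [1] b ⇒ ∅ (P stuck)

traces(P) ≠ traces(Q) — witness ⟨b⟩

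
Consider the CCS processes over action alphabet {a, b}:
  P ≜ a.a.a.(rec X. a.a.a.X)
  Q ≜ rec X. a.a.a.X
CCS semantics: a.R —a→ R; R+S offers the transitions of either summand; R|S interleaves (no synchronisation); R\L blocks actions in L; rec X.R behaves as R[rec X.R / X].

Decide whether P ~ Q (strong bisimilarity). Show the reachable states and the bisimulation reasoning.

Reachable graph of P (4 states):
  u0 = a.a.a.(rec X. a.a.a.X) has moves ··a··> u1
  u1 = a.a.(rec X. a.a.a.X) has moves ··a··> u2
  u2 = a.(rec X. a.a.a.X) has moves ··a··> u3
  u3 = rec X. a.a.a.X has moves ··a··> u1
Reachable graph of Q (3 states):
  v0 = rec X. a.a.a.X has moves ··a··> v1
  v1 = a.a.(rec X. a.a.a.X) has moves ··a··> v2
  v2 = a.(rec X. a.a.a.X) has moves ··a··> v0
Coarsest stable partition (strong bisimilarity classes):
  B0 = {u0, u1, u2, u3, v0, v1, v2}
u0 ∈ B0, v0 ∈ B0 → same block

P ~ Q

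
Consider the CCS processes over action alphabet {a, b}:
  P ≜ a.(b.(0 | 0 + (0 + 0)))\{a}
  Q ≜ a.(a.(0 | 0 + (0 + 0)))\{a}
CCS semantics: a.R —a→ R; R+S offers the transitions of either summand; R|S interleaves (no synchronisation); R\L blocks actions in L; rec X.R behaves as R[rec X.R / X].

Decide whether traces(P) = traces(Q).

P's transition system — 3 states:
  m0 = a.(b.(0 | 0 + (0 + 0)))\{a} | -a-> m1
  m1 = (b.(0 | 0 + (0 + 0)))\{a} | -b-> m2
  m2 = (0 | 0 + (0 + 0))\{a} | (no moves)
Q's transition system — 2 states:
  n0 = a.(a.(0 | 0 + (0 + 0)))\{a} | -a-> n1
  n1 = (a.(0 | 0 + (0 + 0)))\{a} | (no moves)
Run σ = ⟨ab⟩ on P: start {m0}
  after a @ step 1: {m1}
  after b @ step 2: {m2}
  P completes σ.
Run σ = ⟨ab⟩ on Q: start {n0}
  after a @ step 1: {n1}
  after b @ step 2: no successor for Q

trace-distinct — witness ⟨ab⟩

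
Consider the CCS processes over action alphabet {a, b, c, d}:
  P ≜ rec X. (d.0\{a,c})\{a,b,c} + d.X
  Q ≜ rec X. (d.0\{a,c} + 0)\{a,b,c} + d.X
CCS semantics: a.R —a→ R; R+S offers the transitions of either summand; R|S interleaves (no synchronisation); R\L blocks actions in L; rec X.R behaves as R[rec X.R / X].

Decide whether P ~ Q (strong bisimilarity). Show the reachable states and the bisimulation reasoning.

bisimilar

P's transition system — 2 states:
  m0 = rec X. (d.0\{a,c})\{a,b,c} + d.X :: --d--▸ m0, --d--▸ m1
  m1 = 0\{a,c}\{a,b,c} :: deadlocked
Q's transition system — 2 states:
  n0 = rec X. (d.0\{a,c} + 0)\{a,b,c} + d.X :: --d--▸ n0, --d--▸ n1
  n1 = 0\{a,c}\{a,b,c} :: deadlocked
Partition-refinement fixed point:
  B0 = {m0, n0}
  B1 = {m1, n1}
m0 ∈ B0, n0 ∈ B0 → same block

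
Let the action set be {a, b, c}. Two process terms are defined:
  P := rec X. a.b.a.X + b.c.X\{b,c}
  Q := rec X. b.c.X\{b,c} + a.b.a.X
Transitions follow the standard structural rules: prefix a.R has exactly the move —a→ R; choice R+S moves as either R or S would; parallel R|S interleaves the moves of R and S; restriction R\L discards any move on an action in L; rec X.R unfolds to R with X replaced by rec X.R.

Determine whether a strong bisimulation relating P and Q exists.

YES

Reachable graph of P (6 states):
  p0 = rec X. a.b.a.X + b.c.X\{b,c} ⊢ =a=> p1, =b=> p2
  p1 = b.a.(rec X. a.b.a.X + b.c.X\{b,c}) ⊢ =b=> p3
  p2 = c.(rec X. a.b.a.X + b.c.X\{b,c})\{b,c} ⊢ =c=> p4
  p3 = a.(rec X. a.b.a.X + b.c.X\{b,c}) ⊢ =a=> p0
  p4 = (rec X. a.b.a.X + b.c.X\{b,c})\{b,c} ⊢ =a=> p5
  p5 = (b.a.(rec X. a.b.a.X + b.c.X\{b,c}))\{b,c} ⊢ ·
Reachable graph of Q (6 states):
  q0 = rec X. b.c.X\{b,c} + a.b.a.X ⊢ =a=> q1, =b=> q2
  q1 = b.a.(rec X. b.c.X\{b,c} + a.b.a.X) ⊢ =b=> q3
  q2 = c.(rec X. b.c.X\{b,c} + a.b.a.X)\{b,c} ⊢ =c=> q4
  q3 = a.(rec X. b.c.X\{b,c} + a.b.a.X) ⊢ =a=> q0
  q4 = (rec X. b.c.X\{b,c} + a.b.a.X)\{b,c} ⊢ =a=> q5
  q5 = (b.a.(rec X. b.c.X\{b,c} + a.b.a.X))\{b,c} ⊢ ·
Bisimilarity quotient blocks:
  B0 = {p0, q0}
  B1 = {p2, q2}
  B2 = {p4, q4}
  B3 = {p5, q5}
  B4 = {p1, q1}
  B5 = {p3, q3}
p0 ∈ B0, q0 ∈ B0 → same block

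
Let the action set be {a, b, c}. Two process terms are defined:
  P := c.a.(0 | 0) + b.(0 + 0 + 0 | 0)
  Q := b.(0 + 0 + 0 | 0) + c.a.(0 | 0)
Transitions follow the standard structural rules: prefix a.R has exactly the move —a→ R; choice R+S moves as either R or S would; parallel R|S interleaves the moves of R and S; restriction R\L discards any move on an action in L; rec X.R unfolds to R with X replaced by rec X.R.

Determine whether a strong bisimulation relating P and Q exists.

Reachable graph of P (4 states):
  m0 = c.a.(0 | 0) + b.(0 + 0 + 0 | 0) → ··b··> m1, ··c··> m2
  m1 = 0 + 0 + 0 | 0 → stopped
  m2 = a.(0 | 0) → ··a··> m3
  m3 = 0 | 0 → stopped
Reachable graph of Q (4 states):
  n0 = b.(0 + 0 + 0 | 0) + c.a.(0 | 0) → ··b··> n1, ··c··> n2
  n1 = 0 + 0 + 0 | 0 → stopped
  n2 = a.(0 | 0) → ··a··> n3
  n3 = 0 | 0 → stopped
Partition-refinement fixed point:
  B0 = {m0, n0}
  B1 = {m2, n2}
  B2 = {m1, m3, n1, n3}
m0 ∈ B0, n0 ∈ B0 → same block

bisimilar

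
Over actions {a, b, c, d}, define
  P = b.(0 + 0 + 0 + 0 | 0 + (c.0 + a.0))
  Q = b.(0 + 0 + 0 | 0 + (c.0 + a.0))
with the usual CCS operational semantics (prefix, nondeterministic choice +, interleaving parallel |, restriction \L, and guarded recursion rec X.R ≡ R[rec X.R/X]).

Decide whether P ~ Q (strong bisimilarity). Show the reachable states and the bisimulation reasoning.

LTS(P): 3 reachable states
  p0 = b.(0 + 0 + 0 + 0 | 0 + (c.0 + a.0)) has moves --b--▸ p1
  p1 = 0 + 0 + 0 + 0 | 0 + (c.0 + a.0) has moves --a--▸ p2, --c--▸ p2
  p2 = 0 has moves deadlocked
LTS(Q): 3 reachable states
  q0 = b.(0 + 0 + 0 | 0 + (c.0 + a.0)) has moves --b--▸ q1
  q1 = 0 + 0 + 0 | 0 + (c.0 + a.0) has moves --a--▸ q2, --c--▸ q2
  q2 = 0 has moves deadlocked
Partition-refinement fixed point:
  B0 = {p0, q0}
  B1 = {p1, q1}
  B2 = {p2, q2}
p0 ∈ B0, q0 ∈ B0 → same block

P ~ Q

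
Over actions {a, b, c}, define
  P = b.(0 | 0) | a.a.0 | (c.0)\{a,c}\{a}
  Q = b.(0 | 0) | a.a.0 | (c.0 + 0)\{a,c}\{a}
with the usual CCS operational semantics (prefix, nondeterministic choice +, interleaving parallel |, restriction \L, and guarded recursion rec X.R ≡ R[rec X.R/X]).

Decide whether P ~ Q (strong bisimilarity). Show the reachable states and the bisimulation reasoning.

P ~ Q

Reachable graph of P (6 states):
  p0 = b.(0 | 0) | a.a.0 | (c.0)\{a,c}\{a} ⊢ -a-> p1, -b-> p2
  p1 = b.(0 | 0) | a.0 | (c.0)\{a,c}\{a} ⊢ -a-> p3, -b-> p4
  p2 = 0 | 0 | a.a.0 | (c.0)\{a,c}\{a} ⊢ -a-> p4
  p3 = b.(0 | 0) | 0 | (c.0)\{a,c}\{a} ⊢ -b-> p5
  p4 = 0 | 0 | a.0 | (c.0)\{a,c}\{a} ⊢ -a-> p5
  p5 = 0 | 0 | 0 | (c.0)\{a,c}\{a} ⊢ deadlocked
Reachable graph of Q (6 states):
  q0 = b.(0 | 0) | a.a.0 | (c.0 + 0)\{a,c}\{a} ⊢ -a-> q1, -b-> q2
  q1 = b.(0 | 0) | a.0 | (c.0 + 0)\{a,c}\{a} ⊢ -a-> q3, -b-> q4
  q2 = 0 | 0 | a.a.0 | (c.0 + 0)\{a,c}\{a} ⊢ -a-> q4
  q3 = b.(0 | 0) | 0 | (c.0 + 0)\{a,c}\{a} ⊢ -b-> q5
  q4 = 0 | 0 | a.0 | (c.0 + 0)\{a,c}\{a} ⊢ -a-> q5
  q5 = 0 | 0 | 0 | (c.0 + 0)\{a,c}\{a} ⊢ deadlocked
Partition-refinement fixed point:
  B0 = {p0, q0}
  B1 = {p2, q2}
  B2 = {p4, q4}
  B3 = {p5, q5}
  B4 = {p1, q1}
  B5 = {p3, q3}
p0 ∈ B0, q0 ∈ B0 → same block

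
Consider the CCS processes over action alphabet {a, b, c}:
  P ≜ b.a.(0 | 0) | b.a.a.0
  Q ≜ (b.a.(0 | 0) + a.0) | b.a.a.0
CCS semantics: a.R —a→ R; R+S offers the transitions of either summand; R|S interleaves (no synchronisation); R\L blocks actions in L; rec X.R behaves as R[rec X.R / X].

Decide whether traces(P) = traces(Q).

P's transition system — 12 states:
  u0 = b.a.(0 | 0) | b.a.a.0 :: --b--▸ u1, --b--▸ u2
  u1 = a.(0 | 0) | b.a.a.0 :: --a--▸ u3, --b--▸ u4
  u2 = b.a.(0 | 0) | a.a.0 :: --a--▸ u5, --b--▸ u4
  u3 = 0 | 0 | b.a.a.0 :: --b--▸ u6
  u4 = a.(0 | 0) | a.a.0 :: --a--▸ u6, --a--▸ u7
  u5 = b.a.(0 | 0) | a.0 :: --a--▸ u8, --b--▸ u7
  u6 = 0 | 0 | a.a.0 :: --a--▸ u9
  u7 = a.(0 | 0) | a.0 :: --a--▸ u10, --a--▸ u9
  u8 = b.a.(0 | 0) | 0 :: --b--▸ u10
  u9 = 0 | 0 | a.0 :: --a--▸ u11
  u10 = a.(0 | 0) | 0 :: --a--▸ u11
  u11 = 0 | 0 | 0 :: deadlocked
Q's transition system — 16 states:
  v0 = (b.a.(0 | 0) + a.0) | b.a.a.0 :: --a--▸ v1, --b--▸ v2, --b--▸ v3
  v1 = 0 | b.a.a.0 :: --b--▸ v4
  v2 = (b.a.(0 | 0) + a.0) | a.a.0 :: --a--▸ v4, --a--▸ v5, --b--▸ v6
  v3 = a.(0 | 0) | b.a.a.0 :: --a--▸ v7, --b--▸ v6
  v4 = 0 | a.a.0 :: --a--▸ v8
  v5 = (b.a.(0 | 0) + a.0) | a.0 :: --a--▸ v8, --a--▸ v9, --b--▸ v10
  v6 = a.(0 | 0) | a.a.0 :: --a--▸ v10, --a--▸ v11
  v7 = 0 | 0 | b.a.a.0 :: --b--▸ v11
  v8 = 0 | a.0 :: --a--▸ v12
  v9 = (b.a.(0 | 0) + a.0) | 0 :: --a--▸ v12, --b--▸ v13
  v10 = a.(0 | 0) | a.0 :: --a--▸ v13, --a--▸ v14
  v11 = 0 | 0 | a.a.0 :: --a--▸ v14
  v12 = 0 | 0 :: deadlocked
  v13 = a.(0 | 0) | 0 :: --a--▸ v15
  v14 = 0 | 0 | a.0 :: --a--▸ v15
  v15 = 0 | 0 | 0 :: deadlocked
Run σ = ⟨a⟩ on Q: start {v0}
  after a @ step 1: {v1}
  — Q admits the full trace.
Run σ = ⟨a⟩ on P: start {u0}
  after a @ step 1: ∅ (P stuck)

NO — witness ⟨a⟩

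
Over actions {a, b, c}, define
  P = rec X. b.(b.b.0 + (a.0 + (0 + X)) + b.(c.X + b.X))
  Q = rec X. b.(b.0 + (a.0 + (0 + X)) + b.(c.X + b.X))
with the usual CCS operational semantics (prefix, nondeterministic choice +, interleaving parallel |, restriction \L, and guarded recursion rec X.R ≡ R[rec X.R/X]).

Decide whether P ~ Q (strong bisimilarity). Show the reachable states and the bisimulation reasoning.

LTS(P): 5 reachable states
  p0 = rec X. b.(b.b.0 + (a.0 + (0 + X)) + b.(c.X + b.X)) ⊢ --b--▸ p1
  p1 = b.b.0 + (a.0 + (0 + (rec X. b.(b.b.0 + (a.0 + (0 + X)) + b.(c.X + b.X))))) + b.(c.(rec X. b.(b.b.0 + (a.0 + (0 + X)) + b.(c.X + b.X))) + b.(rec X. b.(b.b.0 + (a.0 + (0 + X)) + b.(c.X + b.X)))) ⊢ --a--▸ p2, --b--▸ p1, --b--▸ p3, --b--▸ p4
  p2 = 0 ⊢ ·
  p3 = b.0 ⊢ --b--▸ p2
  p4 = c.(rec X. b.(b.b.0 + (a.0 + (0 + X)) + b.(c.X + b.X))) + b.(rec X. b.(b.b.0 + (a.0 + (0 + X)) + b.(c.X + b.X))) ⊢ --b--▸ p0, --c--▸ p0
LTS(Q): 4 reachable states
  q0 = rec X. b.(b.0 + (a.0 + (0 + X)) + b.(c.X + b.X)) ⊢ --b--▸ q1
  q1 = b.0 + (a.0 + (0 + (rec X. b.(b.0 + (a.0 + (0 + X)) + b.(c.X + b.X))))) + b.(c.(rec X. b.(b.0 + (a.0 + (0 + X)) + b.(c.X + b.X))) + b.(rec X. b.(b.0 + (a.0 + (0 + X)) + b.(c.X + b.X)))) ⊢ --a--▸ q2, --b--▸ q1, --b--▸ q2, --b--▸ q3
  q2 = 0 ⊢ ·
  q3 = c.(rec X. b.(b.0 + (a.0 + (0 + X)) + b.(c.X + b.X))) + b.(rec X. b.(b.0 + (a.0 + (0 + X)) + b.(c.X + b.X))) ⊢ --b--▸ q0, --c--▸ q0
Partition-refinement fixed point:
  B0 = {p0}
  B1 = {p1}
  B2 = {p2, q2}
  B3 = {p4}
  B4 = {p3}
  B5 = {q0}
  B6 = {q1}
  B7 = {q3}
p0 ∈ B0, q0 ∈ B5 → different blocks

P ≁ Q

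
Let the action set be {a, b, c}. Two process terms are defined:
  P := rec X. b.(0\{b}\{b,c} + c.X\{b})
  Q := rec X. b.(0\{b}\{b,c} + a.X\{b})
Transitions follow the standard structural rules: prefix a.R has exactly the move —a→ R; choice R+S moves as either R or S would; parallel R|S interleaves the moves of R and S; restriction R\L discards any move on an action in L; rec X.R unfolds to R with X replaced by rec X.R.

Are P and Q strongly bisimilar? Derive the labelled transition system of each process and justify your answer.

P's transition system — 3 states:
  p0 = rec X. b.(0\{b}\{b,c} + c.X\{b}) | =b=> p1
  p1 = 0\{b}\{b,c} + c.(rec X. b.(0\{b}\{b,c} + c.X\{b}))\{b} | =c=> p2
  p2 = (rec X. b.(0\{b}\{b,c} + c.X\{b}))\{b} | ·
Q's transition system — 3 states:
  q0 = rec X. b.(0\{b}\{b,c} + a.X\{b}) | =b=> q1
  q1 = 0\{b}\{b,c} + a.(rec X. b.(0\{b}\{b,c} + a.X\{b}))\{b} | =a=> q2
  q2 = (rec X. b.(0\{b}\{b,c} + a.X\{b}))\{b} | ·
Coarsest stable partition (strong bisimilarity classes):
  B0 = {p0}
  B1 = {p1}
  B2 = {p2, q2}
  B3 = {q0}
  B4 = {q1}
p0 ∈ B0, q0 ∈ B3 → different blocks

P ≁ Q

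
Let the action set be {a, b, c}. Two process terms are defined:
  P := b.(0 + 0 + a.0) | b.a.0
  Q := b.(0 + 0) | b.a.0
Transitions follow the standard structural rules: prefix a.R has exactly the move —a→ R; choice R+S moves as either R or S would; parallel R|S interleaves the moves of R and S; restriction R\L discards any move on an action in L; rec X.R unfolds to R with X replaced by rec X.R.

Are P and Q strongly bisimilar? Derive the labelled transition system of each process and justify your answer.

not bisimilar

LTS(P): 9 reachable states
  m0 = b.(0 + 0 + a.0) | b.a.0 | =b=> m1, =b=> m2
  m1 = (0 + 0 + a.0) | b.a.0 | =a=> m3, =b=> m4
  m2 = b.(0 + 0 + a.0) | a.0 | =a=> m5, =b=> m4
  m3 = 0 | b.a.0 | =b=> m6
  m4 = (0 + 0 + a.0) | a.0 | =a=> m6, =a=> m7
  m5 = b.(0 + 0 + a.0) | 0 | =b=> m7
  m6 = 0 | a.0 | =a=> m8
  m7 = (0 + 0 + a.0) | 0 | =a=> m8
  m8 = 0 | 0 | ·
LTS(Q): 6 reachable states
  n0 = b.(0 + 0) | b.a.0 | =b=> n1, =b=> n2
  n1 = (0 + 0) | b.a.0 | =b=> n3
  n2 = b.(0 + 0) | a.0 | =a=> n4, =b=> n3
  n3 = (0 + 0) | a.0 | =a=> n5
  n4 = b.(0 + 0) | 0 | =b=> n5
  n5 = (0 + 0) | 0 | ·
Coarsest stable partition (strong bisimilarity classes):
  B0 = {m0}
  B1 = {m1, m2}
  B2 = {m3, m5, n1}
  B3 = {m6, m7, n3}
  B4 = {m8, n5}
  B5 = {m4}
  B6 = {n0}
  B7 = {n2}
  B8 = {n4}
m0 ∈ B0, n0 ∈ B6 → different blocks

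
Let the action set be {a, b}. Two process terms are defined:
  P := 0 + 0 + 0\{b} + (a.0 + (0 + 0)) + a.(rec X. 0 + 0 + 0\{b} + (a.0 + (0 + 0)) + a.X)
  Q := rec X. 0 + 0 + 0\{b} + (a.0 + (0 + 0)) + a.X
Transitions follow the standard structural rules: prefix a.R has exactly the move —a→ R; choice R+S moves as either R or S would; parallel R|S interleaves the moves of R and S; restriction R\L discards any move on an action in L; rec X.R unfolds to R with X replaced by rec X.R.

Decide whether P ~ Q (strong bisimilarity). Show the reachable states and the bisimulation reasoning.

Reachable graph of P (3 states):
  m0 = 0 + 0 + 0\{b} + (a.0 + (0 + 0)) + a.(rec X. 0 + 0 + 0\{b} + (a.0 + (0 + 0)) + a.X) has moves —a→ m1, —a→ m2
  m1 = 0 has moves ∅
  m2 = rec X. 0 + 0 + 0\{b} + (a.0 + (0 + 0)) + a.X has moves —a→ m1, —a→ m2
Reachable graph of Q (2 states):
  n0 = rec X. 0 + 0 + 0\{b} + (a.0 + (0 + 0)) + a.X has moves —a→ n0, —a→ n1
  n1 = 0 has moves ∅
Partition-refinement fixed point:
  B0 = {m0, m2, n0}
  B1 = {m1, n1}
m0 ∈ B0, n0 ∈ B0 → same block

YES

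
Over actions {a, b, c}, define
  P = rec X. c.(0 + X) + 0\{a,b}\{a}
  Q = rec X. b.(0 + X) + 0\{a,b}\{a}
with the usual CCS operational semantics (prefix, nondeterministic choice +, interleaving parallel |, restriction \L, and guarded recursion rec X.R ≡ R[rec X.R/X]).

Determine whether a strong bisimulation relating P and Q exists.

not bisimilar

LTS(P): 2 reachable states
  p0 = rec X. c.(0 + X) + 0\{a,b}\{a} ⊢ —c→ p1
  p1 = 0 + (rec X. c.(0 + X) + 0\{a,b}\{a}) ⊢ —c→ p1
LTS(Q): 2 reachable states
  q0 = rec X. b.(0 + X) + 0\{a,b}\{a} ⊢ —b→ q1
  q1 = 0 + (rec X. b.(0 + X) + 0\{a,b}\{a}) ⊢ —b→ q1
Coarsest stable partition (strong bisimilarity classes):
  B0 = {p0, p1}
  B1 = {q0, q1}
p0 ∈ B0, q0 ∈ B1 → different blocks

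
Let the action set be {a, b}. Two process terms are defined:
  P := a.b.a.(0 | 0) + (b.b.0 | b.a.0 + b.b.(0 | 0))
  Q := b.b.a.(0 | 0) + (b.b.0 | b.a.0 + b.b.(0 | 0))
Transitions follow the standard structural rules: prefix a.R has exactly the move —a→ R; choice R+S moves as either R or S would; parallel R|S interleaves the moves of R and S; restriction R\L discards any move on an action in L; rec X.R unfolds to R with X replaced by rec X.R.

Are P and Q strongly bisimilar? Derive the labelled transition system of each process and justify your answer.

NO

Reachable graph of P (12 states):
  u0 = a.b.a.(0 | 0) + (b.b.0 | b.a.0 + b.b.(0 | 0)) → --a--▸ u1, --b--▸ u2, --b--▸ u3, --b--▸ u4
  u1 = b.a.(0 | 0) → --b--▸ u5
  u2 = b.(0 | 0) → --b--▸ u6
  u3 = b.0 | b.a.0 → --b--▸ u7, --b--▸ u8
  u4 = b.b.0 | a.0 → --a--▸ u9, --b--▸ u8
  u5 = a.(0 | 0) → --a--▸ u6
  u6 = 0 | 0 → ·
  u7 = 0 | b.a.0 → --b--▸ u10
  u8 = b.0 | a.0 → --a--▸ u11, --b--▸ u10
  u9 = b.b.0 | 0 → --b--▸ u11
  u10 = 0 | a.0 → --a--▸ u6
  u11 = b.0 | 0 → --b--▸ u6
Reachable graph of Q (12 states):
  v0 = b.b.a.(0 | 0) + (b.b.0 | b.a.0 + b.b.(0 | 0)) → --b--▸ v1, --b--▸ v2, --b--▸ v3, --b--▸ v4
  v1 = b.(0 | 0) → --b--▸ v5
  v2 = b.0 | b.a.0 → --b--▸ v6, --b--▸ v7
  v3 = b.a.(0 | 0) → --b--▸ v8
  v4 = b.b.0 | a.0 → --a--▸ v9, --b--▸ v7
  v5 = 0 | 0 → ·
  v6 = 0 | b.a.0 → --b--▸ v10
  v7 = b.0 | a.0 → --a--▸ v11, --b--▸ v10
  v8 = a.(0 | 0) → --a--▸ v5
  v9 = b.b.0 | 0 → --b--▸ v11
  v10 = 0 | a.0 → --a--▸ v5
  v11 = b.0 | 0 → --b--▸ v5
Partition-refinement fixed point:
  B0 = {u0}
  B1 = {u1, u7, v3, v6}
  B2 = {u10, u5, v10, v8}
  B3 = {u6, v5}
  B4 = {u11, u2, v1, v11}
  B5 = {u4, v4}
  B6 = {u9, v9}
  B7 = {u8, v7}
  B8 = {u3, v2}
  B9 = {v0}
u0 ∈ B0, v0 ∈ B9 → different blocks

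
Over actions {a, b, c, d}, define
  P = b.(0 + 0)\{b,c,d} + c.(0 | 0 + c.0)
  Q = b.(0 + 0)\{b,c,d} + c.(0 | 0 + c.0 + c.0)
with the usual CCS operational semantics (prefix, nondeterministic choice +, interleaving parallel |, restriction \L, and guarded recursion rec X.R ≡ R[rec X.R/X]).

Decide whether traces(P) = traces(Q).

traces(P) = traces(Q)

P's transition system — 4 states:
  m0 = b.(0 + 0)\{b,c,d} + c.(0 | 0 + c.0) :: =b=> m1, =c=> m2
  m1 = (0 + 0)\{b,c,d} :: (no moves)
  m2 = 0 | 0 + c.0 :: =c=> m3
  m3 = 0 :: (no moves)
Q's transition system — 4 states:
  n0 = b.(0 + 0)\{b,c,d} + c.(0 | 0 + c.0 + c.0) :: =b=> n1, =c=> n2
  n1 = (0 + 0)\{b,c,d} :: (no moves)
  n2 = 0 | 0 + c.0 + c.0 :: =c=> n3
  n3 = 0 :: (no moves)
Bisimilarity quotient blocks:
  B0 = {m0, n0}
  B1 = {m1, m3, n1, n3}
  B2 = {m2, n2}
m0 ∈ B0, n0 ∈ B0 → same block
Bisimilar ⇒ trace-equivalent.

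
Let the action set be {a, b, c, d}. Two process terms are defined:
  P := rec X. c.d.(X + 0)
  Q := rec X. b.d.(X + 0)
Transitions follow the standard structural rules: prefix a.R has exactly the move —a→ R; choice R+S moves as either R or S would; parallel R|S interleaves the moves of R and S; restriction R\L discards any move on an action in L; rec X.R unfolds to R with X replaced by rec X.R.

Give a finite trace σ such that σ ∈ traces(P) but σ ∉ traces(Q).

P's transition system — 3 states:
  s0 = rec X. c.d.(X + 0) → --c--▸ s1
  s1 = d.((rec X. c.d.(X + 0)) + 0) → --d--▸ s2
  s2 = (rec X. c.d.(X + 0)) + 0 → --c--▸ s1
Q's transition system — 3 states:
  t0 = rec X. b.d.(X + 0) → --b--▸ t1
  t1 = d.((rec X. b.d.(X + 0)) + 0) → --d--▸ t2
  t2 = (rec X. b.d.(X + 0)) + 0 → --b--▸ t1
Executing c from P (initial set {s0}):
  after c @ step 1: {s1}
  — P admits the full trace.
Executing c from Q (initial set {t0}):
  after c @ step 1: ∅ (Q stuck)

c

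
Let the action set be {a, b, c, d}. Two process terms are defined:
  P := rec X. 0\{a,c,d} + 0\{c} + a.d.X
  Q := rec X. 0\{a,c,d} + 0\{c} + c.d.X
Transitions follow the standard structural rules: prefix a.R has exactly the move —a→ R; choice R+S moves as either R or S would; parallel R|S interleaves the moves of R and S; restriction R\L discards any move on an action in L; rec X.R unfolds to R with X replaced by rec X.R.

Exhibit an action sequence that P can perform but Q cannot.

Reachable graph of P (2 states):
  p0 = rec X. 0\{a,c,d} + 0\{c} + a.d.X has moves --a--▸ p1
  p1 = d.(rec X. 0\{a,c,d} + 0\{c} + a.d.X) has moves --d--▸ p0
Reachable graph of Q (2 states):
  q0 = rec X. 0\{a,c,d} + 0\{c} + c.d.X has moves --c--▸ q1
  q1 = d.(rec X. 0\{a,c,d} + 0\{c} + c.d.X) has moves --d--▸ q0
Trace ⟨a⟩ through P, begin at {p0}:
  step 1 (a): {p1}
  ✓ P
Trace ⟨a⟩ through Q, begin at {q0}:
  step 1 (a): no successor for Q

a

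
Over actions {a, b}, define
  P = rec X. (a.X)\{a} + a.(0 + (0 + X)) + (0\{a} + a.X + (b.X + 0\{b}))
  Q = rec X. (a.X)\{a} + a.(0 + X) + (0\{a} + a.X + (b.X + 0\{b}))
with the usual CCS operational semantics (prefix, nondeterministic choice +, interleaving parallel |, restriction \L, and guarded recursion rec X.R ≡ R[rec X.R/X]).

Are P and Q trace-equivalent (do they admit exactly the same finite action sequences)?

traces(P) = traces(Q)

P's transition system — 2 states:
  s0 = rec X. (a.X)\{a} + a.(0 + (0 + X)) + (0\{a} + a.X + (b.X + 0\{b})) | =a=> s0, =a=> s1, =b=> s0
  s1 = 0 + (0 + (rec X. (a.X)\{a} + a.(0 + (0 + X)) + (0\{a} + a.X + (b.X + 0\{b})))) | =a=> s0, =a=> s1, =b=> s0
Q's transition system — 2 states:
  t0 = rec X. (a.X)\{a} + a.(0 + X) + (0\{a} + a.X + (b.X + 0\{b})) | =a=> t0, =a=> t1, =b=> t0
  t1 = 0 + (rec X. (a.X)\{a} + a.(0 + X) + (0\{a} + a.X + (b.X + 0\{b}))) | =a=> t0, =a=> t1, =b=> t0
Partition-refinement fixed point:
  B0 = {s0, s1, t0, t1}
s0 ∈ B0, t0 ∈ B0 → same block
Bisimilar ⇒ trace-equivalent.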